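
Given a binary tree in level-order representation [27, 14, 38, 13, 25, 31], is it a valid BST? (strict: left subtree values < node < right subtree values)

Level-order array: [27, 14, 38, 13, 25, 31]
Validate using subtree bounds (lo, hi): at each node, require lo < value < hi,
then recurse left with hi=value and right with lo=value.
Preorder trace (stopping at first violation):
  at node 27 with bounds (-inf, +inf): OK
  at node 14 with bounds (-inf, 27): OK
  at node 13 with bounds (-inf, 14): OK
  at node 25 with bounds (14, 27): OK
  at node 38 with bounds (27, +inf): OK
  at node 31 with bounds (27, 38): OK
No violation found at any node.
Result: Valid BST


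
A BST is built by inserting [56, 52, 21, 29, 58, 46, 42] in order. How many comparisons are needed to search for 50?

Search path for 50: 56 -> 52 -> 21 -> 29 -> 46
Found: False
Comparisons: 5


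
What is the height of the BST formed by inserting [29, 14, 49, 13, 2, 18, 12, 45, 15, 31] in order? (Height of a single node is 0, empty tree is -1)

Insertion order: [29, 14, 49, 13, 2, 18, 12, 45, 15, 31]
Tree (level-order array): [29, 14, 49, 13, 18, 45, None, 2, None, 15, None, 31, None, None, 12]
Compute height bottom-up (empty subtree = -1):
  height(12) = 1 + max(-1, -1) = 0
  height(2) = 1 + max(-1, 0) = 1
  height(13) = 1 + max(1, -1) = 2
  height(15) = 1 + max(-1, -1) = 0
  height(18) = 1 + max(0, -1) = 1
  height(14) = 1 + max(2, 1) = 3
  height(31) = 1 + max(-1, -1) = 0
  height(45) = 1 + max(0, -1) = 1
  height(49) = 1 + max(1, -1) = 2
  height(29) = 1 + max(3, 2) = 4
Height = 4


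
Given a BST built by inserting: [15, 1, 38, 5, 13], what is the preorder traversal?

Tree insertion order: [15, 1, 38, 5, 13]
Tree (level-order array): [15, 1, 38, None, 5, None, None, None, 13]
Preorder traversal: [15, 1, 5, 13, 38]


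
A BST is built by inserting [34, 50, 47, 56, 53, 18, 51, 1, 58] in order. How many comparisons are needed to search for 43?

Search path for 43: 34 -> 50 -> 47
Found: False
Comparisons: 3


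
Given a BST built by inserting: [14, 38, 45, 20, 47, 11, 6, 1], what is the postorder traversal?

Tree insertion order: [14, 38, 45, 20, 47, 11, 6, 1]
Tree (level-order array): [14, 11, 38, 6, None, 20, 45, 1, None, None, None, None, 47]
Postorder traversal: [1, 6, 11, 20, 47, 45, 38, 14]


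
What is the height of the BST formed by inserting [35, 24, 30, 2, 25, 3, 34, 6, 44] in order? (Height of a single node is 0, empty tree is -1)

Insertion order: [35, 24, 30, 2, 25, 3, 34, 6, 44]
Tree (level-order array): [35, 24, 44, 2, 30, None, None, None, 3, 25, 34, None, 6]
Compute height bottom-up (empty subtree = -1):
  height(6) = 1 + max(-1, -1) = 0
  height(3) = 1 + max(-1, 0) = 1
  height(2) = 1 + max(-1, 1) = 2
  height(25) = 1 + max(-1, -1) = 0
  height(34) = 1 + max(-1, -1) = 0
  height(30) = 1 + max(0, 0) = 1
  height(24) = 1 + max(2, 1) = 3
  height(44) = 1 + max(-1, -1) = 0
  height(35) = 1 + max(3, 0) = 4
Height = 4


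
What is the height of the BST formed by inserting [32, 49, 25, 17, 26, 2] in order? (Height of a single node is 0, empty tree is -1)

Insertion order: [32, 49, 25, 17, 26, 2]
Tree (level-order array): [32, 25, 49, 17, 26, None, None, 2]
Compute height bottom-up (empty subtree = -1):
  height(2) = 1 + max(-1, -1) = 0
  height(17) = 1 + max(0, -1) = 1
  height(26) = 1 + max(-1, -1) = 0
  height(25) = 1 + max(1, 0) = 2
  height(49) = 1 + max(-1, -1) = 0
  height(32) = 1 + max(2, 0) = 3
Height = 3


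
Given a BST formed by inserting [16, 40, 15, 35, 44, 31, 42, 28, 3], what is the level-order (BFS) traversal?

Tree insertion order: [16, 40, 15, 35, 44, 31, 42, 28, 3]
Tree (level-order array): [16, 15, 40, 3, None, 35, 44, None, None, 31, None, 42, None, 28]
BFS from the root, enqueuing left then right child of each popped node:
  queue [16] -> pop 16, enqueue [15, 40], visited so far: [16]
  queue [15, 40] -> pop 15, enqueue [3], visited so far: [16, 15]
  queue [40, 3] -> pop 40, enqueue [35, 44], visited so far: [16, 15, 40]
  queue [3, 35, 44] -> pop 3, enqueue [none], visited so far: [16, 15, 40, 3]
  queue [35, 44] -> pop 35, enqueue [31], visited so far: [16, 15, 40, 3, 35]
  queue [44, 31] -> pop 44, enqueue [42], visited so far: [16, 15, 40, 3, 35, 44]
  queue [31, 42] -> pop 31, enqueue [28], visited so far: [16, 15, 40, 3, 35, 44, 31]
  queue [42, 28] -> pop 42, enqueue [none], visited so far: [16, 15, 40, 3, 35, 44, 31, 42]
  queue [28] -> pop 28, enqueue [none], visited so far: [16, 15, 40, 3, 35, 44, 31, 42, 28]
Result: [16, 15, 40, 3, 35, 44, 31, 42, 28]


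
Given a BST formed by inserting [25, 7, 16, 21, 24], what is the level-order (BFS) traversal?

Tree insertion order: [25, 7, 16, 21, 24]
Tree (level-order array): [25, 7, None, None, 16, None, 21, None, 24]
BFS from the root, enqueuing left then right child of each popped node:
  queue [25] -> pop 25, enqueue [7], visited so far: [25]
  queue [7] -> pop 7, enqueue [16], visited so far: [25, 7]
  queue [16] -> pop 16, enqueue [21], visited so far: [25, 7, 16]
  queue [21] -> pop 21, enqueue [24], visited so far: [25, 7, 16, 21]
  queue [24] -> pop 24, enqueue [none], visited so far: [25, 7, 16, 21, 24]
Result: [25, 7, 16, 21, 24]


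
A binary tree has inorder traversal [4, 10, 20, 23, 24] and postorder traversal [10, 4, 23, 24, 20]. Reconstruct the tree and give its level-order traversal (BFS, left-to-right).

Inorder:   [4, 10, 20, 23, 24]
Postorder: [10, 4, 23, 24, 20]
Algorithm: postorder visits root last, so walk postorder right-to-left;
each value is the root of the current inorder slice — split it at that
value, recurse on the right subtree first, then the left.
Recursive splits:
  root=20; inorder splits into left=[4, 10], right=[23, 24]
  root=24; inorder splits into left=[23], right=[]
  root=23; inorder splits into left=[], right=[]
  root=4; inorder splits into left=[], right=[10]
  root=10; inorder splits into left=[], right=[]
Reconstructed level-order: [20, 4, 24, 10, 23]


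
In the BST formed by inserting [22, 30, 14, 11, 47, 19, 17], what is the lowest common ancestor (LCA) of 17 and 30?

Tree insertion order: [22, 30, 14, 11, 47, 19, 17]
Tree (level-order array): [22, 14, 30, 11, 19, None, 47, None, None, 17]
In a BST, the LCA of p=17, q=30 is the first node v on the
root-to-leaf path with p <= v <= q (go left if both < v, right if both > v).
Walk from root:
  at 22: 17 <= 22 <= 30, this is the LCA
LCA = 22


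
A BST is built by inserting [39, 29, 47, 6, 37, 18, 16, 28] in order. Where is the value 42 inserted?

Starting tree (level order): [39, 29, 47, 6, 37, None, None, None, 18, None, None, 16, 28]
Insertion path: 39 -> 47
Result: insert 42 as left child of 47
Final tree (level order): [39, 29, 47, 6, 37, 42, None, None, 18, None, None, None, None, 16, 28]


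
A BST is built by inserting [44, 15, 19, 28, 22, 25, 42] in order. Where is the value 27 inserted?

Starting tree (level order): [44, 15, None, None, 19, None, 28, 22, 42, None, 25]
Insertion path: 44 -> 15 -> 19 -> 28 -> 22 -> 25
Result: insert 27 as right child of 25
Final tree (level order): [44, 15, None, None, 19, None, 28, 22, 42, None, 25, None, None, None, 27]


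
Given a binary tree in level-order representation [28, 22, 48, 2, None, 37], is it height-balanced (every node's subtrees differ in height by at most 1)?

Tree (level-order array): [28, 22, 48, 2, None, 37]
Definition: a tree is height-balanced if, at every node, |h(left) - h(right)| <= 1 (empty subtree has height -1).
Bottom-up per-node check:
  node 2: h_left=-1, h_right=-1, diff=0 [OK], height=0
  node 22: h_left=0, h_right=-1, diff=1 [OK], height=1
  node 37: h_left=-1, h_right=-1, diff=0 [OK], height=0
  node 48: h_left=0, h_right=-1, diff=1 [OK], height=1
  node 28: h_left=1, h_right=1, diff=0 [OK], height=2
All nodes satisfy the balance condition.
Result: Balanced


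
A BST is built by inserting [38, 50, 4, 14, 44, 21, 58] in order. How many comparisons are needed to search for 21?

Search path for 21: 38 -> 4 -> 14 -> 21
Found: True
Comparisons: 4


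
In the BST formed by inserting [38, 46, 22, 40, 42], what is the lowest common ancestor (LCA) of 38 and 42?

Tree insertion order: [38, 46, 22, 40, 42]
Tree (level-order array): [38, 22, 46, None, None, 40, None, None, 42]
In a BST, the LCA of p=38, q=42 is the first node v on the
root-to-leaf path with p <= v <= q (go left if both < v, right if both > v).
Walk from root:
  at 38: 38 <= 38 <= 42, this is the LCA
LCA = 38


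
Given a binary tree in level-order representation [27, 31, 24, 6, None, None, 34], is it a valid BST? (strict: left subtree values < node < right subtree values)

Level-order array: [27, 31, 24, 6, None, None, 34]
Validate using subtree bounds (lo, hi): at each node, require lo < value < hi,
then recurse left with hi=value and right with lo=value.
Preorder trace (stopping at first violation):
  at node 27 with bounds (-inf, +inf): OK
  at node 31 with bounds (-inf, 27): VIOLATION
Node 31 violates its bound: not (-inf < 31 < 27).
Result: Not a valid BST


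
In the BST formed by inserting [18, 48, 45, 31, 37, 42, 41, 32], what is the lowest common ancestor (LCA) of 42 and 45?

Tree insertion order: [18, 48, 45, 31, 37, 42, 41, 32]
Tree (level-order array): [18, None, 48, 45, None, 31, None, None, 37, 32, 42, None, None, 41]
In a BST, the LCA of p=42, q=45 is the first node v on the
root-to-leaf path with p <= v <= q (go left if both < v, right if both > v).
Walk from root:
  at 18: both 42 and 45 > 18, go right
  at 48: both 42 and 45 < 48, go left
  at 45: 42 <= 45 <= 45, this is the LCA
LCA = 45


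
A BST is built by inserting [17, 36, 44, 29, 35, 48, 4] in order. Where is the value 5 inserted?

Starting tree (level order): [17, 4, 36, None, None, 29, 44, None, 35, None, 48]
Insertion path: 17 -> 4
Result: insert 5 as right child of 4
Final tree (level order): [17, 4, 36, None, 5, 29, 44, None, None, None, 35, None, 48]


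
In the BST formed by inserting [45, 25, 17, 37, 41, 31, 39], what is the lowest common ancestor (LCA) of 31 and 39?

Tree insertion order: [45, 25, 17, 37, 41, 31, 39]
Tree (level-order array): [45, 25, None, 17, 37, None, None, 31, 41, None, None, 39]
In a BST, the LCA of p=31, q=39 is the first node v on the
root-to-leaf path with p <= v <= q (go left if both < v, right if both > v).
Walk from root:
  at 45: both 31 and 39 < 45, go left
  at 25: both 31 and 39 > 25, go right
  at 37: 31 <= 37 <= 39, this is the LCA
LCA = 37


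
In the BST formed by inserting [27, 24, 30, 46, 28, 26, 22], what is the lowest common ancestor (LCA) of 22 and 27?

Tree insertion order: [27, 24, 30, 46, 28, 26, 22]
Tree (level-order array): [27, 24, 30, 22, 26, 28, 46]
In a BST, the LCA of p=22, q=27 is the first node v on the
root-to-leaf path with p <= v <= q (go left if both < v, right if both > v).
Walk from root:
  at 27: 22 <= 27 <= 27, this is the LCA
LCA = 27


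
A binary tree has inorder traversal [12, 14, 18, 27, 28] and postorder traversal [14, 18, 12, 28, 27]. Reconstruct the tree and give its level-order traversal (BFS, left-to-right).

Inorder:   [12, 14, 18, 27, 28]
Postorder: [14, 18, 12, 28, 27]
Algorithm: postorder visits root last, so walk postorder right-to-left;
each value is the root of the current inorder slice — split it at that
value, recurse on the right subtree first, then the left.
Recursive splits:
  root=27; inorder splits into left=[12, 14, 18], right=[28]
  root=28; inorder splits into left=[], right=[]
  root=12; inorder splits into left=[], right=[14, 18]
  root=18; inorder splits into left=[14], right=[]
  root=14; inorder splits into left=[], right=[]
Reconstructed level-order: [27, 12, 28, 18, 14]


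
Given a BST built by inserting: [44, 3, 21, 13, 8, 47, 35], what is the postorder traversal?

Tree insertion order: [44, 3, 21, 13, 8, 47, 35]
Tree (level-order array): [44, 3, 47, None, 21, None, None, 13, 35, 8]
Postorder traversal: [8, 13, 35, 21, 3, 47, 44]


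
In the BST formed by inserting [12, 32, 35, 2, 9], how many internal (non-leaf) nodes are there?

Tree built from: [12, 32, 35, 2, 9]
Tree (level-order array): [12, 2, 32, None, 9, None, 35]
Rule: An internal node has at least one child.
Per-node child counts:
  node 12: 2 child(ren)
  node 2: 1 child(ren)
  node 9: 0 child(ren)
  node 32: 1 child(ren)
  node 35: 0 child(ren)
Matching nodes: [12, 2, 32]
Count of internal (non-leaf) nodes: 3


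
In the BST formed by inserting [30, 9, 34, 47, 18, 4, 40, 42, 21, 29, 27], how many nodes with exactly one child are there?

Tree built from: [30, 9, 34, 47, 18, 4, 40, 42, 21, 29, 27]
Tree (level-order array): [30, 9, 34, 4, 18, None, 47, None, None, None, 21, 40, None, None, 29, None, 42, 27]
Rule: These are nodes with exactly 1 non-null child.
Per-node child counts:
  node 30: 2 child(ren)
  node 9: 2 child(ren)
  node 4: 0 child(ren)
  node 18: 1 child(ren)
  node 21: 1 child(ren)
  node 29: 1 child(ren)
  node 27: 0 child(ren)
  node 34: 1 child(ren)
  node 47: 1 child(ren)
  node 40: 1 child(ren)
  node 42: 0 child(ren)
Matching nodes: [18, 21, 29, 34, 47, 40]
Count of nodes with exactly one child: 6


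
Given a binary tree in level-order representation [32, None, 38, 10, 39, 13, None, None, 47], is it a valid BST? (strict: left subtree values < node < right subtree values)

Level-order array: [32, None, 38, 10, 39, 13, None, None, 47]
Validate using subtree bounds (lo, hi): at each node, require lo < value < hi,
then recurse left with hi=value and right with lo=value.
Preorder trace (stopping at first violation):
  at node 32 with bounds (-inf, +inf): OK
  at node 38 with bounds (32, +inf): OK
  at node 10 with bounds (32, 38): VIOLATION
Node 10 violates its bound: not (32 < 10 < 38).
Result: Not a valid BST


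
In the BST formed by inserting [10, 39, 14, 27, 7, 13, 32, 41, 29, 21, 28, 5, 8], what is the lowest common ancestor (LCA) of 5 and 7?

Tree insertion order: [10, 39, 14, 27, 7, 13, 32, 41, 29, 21, 28, 5, 8]
Tree (level-order array): [10, 7, 39, 5, 8, 14, 41, None, None, None, None, 13, 27, None, None, None, None, 21, 32, None, None, 29, None, 28]
In a BST, the LCA of p=5, q=7 is the first node v on the
root-to-leaf path with p <= v <= q (go left if both < v, right if both > v).
Walk from root:
  at 10: both 5 and 7 < 10, go left
  at 7: 5 <= 7 <= 7, this is the LCA
LCA = 7


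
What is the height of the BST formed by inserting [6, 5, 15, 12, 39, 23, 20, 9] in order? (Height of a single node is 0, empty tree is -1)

Insertion order: [6, 5, 15, 12, 39, 23, 20, 9]
Tree (level-order array): [6, 5, 15, None, None, 12, 39, 9, None, 23, None, None, None, 20]
Compute height bottom-up (empty subtree = -1):
  height(5) = 1 + max(-1, -1) = 0
  height(9) = 1 + max(-1, -1) = 0
  height(12) = 1 + max(0, -1) = 1
  height(20) = 1 + max(-1, -1) = 0
  height(23) = 1 + max(0, -1) = 1
  height(39) = 1 + max(1, -1) = 2
  height(15) = 1 + max(1, 2) = 3
  height(6) = 1 + max(0, 3) = 4
Height = 4


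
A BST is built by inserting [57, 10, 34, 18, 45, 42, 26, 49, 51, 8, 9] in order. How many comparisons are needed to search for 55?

Search path for 55: 57 -> 10 -> 34 -> 45 -> 49 -> 51
Found: False
Comparisons: 6


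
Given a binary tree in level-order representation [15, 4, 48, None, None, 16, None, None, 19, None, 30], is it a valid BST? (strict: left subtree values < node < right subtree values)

Level-order array: [15, 4, 48, None, None, 16, None, None, 19, None, 30]
Validate using subtree bounds (lo, hi): at each node, require lo < value < hi,
then recurse left with hi=value and right with lo=value.
Preorder trace (stopping at first violation):
  at node 15 with bounds (-inf, +inf): OK
  at node 4 with bounds (-inf, 15): OK
  at node 48 with bounds (15, +inf): OK
  at node 16 with bounds (15, 48): OK
  at node 19 with bounds (16, 48): OK
  at node 30 with bounds (19, 48): OK
No violation found at any node.
Result: Valid BST


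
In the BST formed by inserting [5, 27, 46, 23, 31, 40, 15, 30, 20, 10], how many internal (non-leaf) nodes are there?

Tree built from: [5, 27, 46, 23, 31, 40, 15, 30, 20, 10]
Tree (level-order array): [5, None, 27, 23, 46, 15, None, 31, None, 10, 20, 30, 40]
Rule: An internal node has at least one child.
Per-node child counts:
  node 5: 1 child(ren)
  node 27: 2 child(ren)
  node 23: 1 child(ren)
  node 15: 2 child(ren)
  node 10: 0 child(ren)
  node 20: 0 child(ren)
  node 46: 1 child(ren)
  node 31: 2 child(ren)
  node 30: 0 child(ren)
  node 40: 0 child(ren)
Matching nodes: [5, 27, 23, 15, 46, 31]
Count of internal (non-leaf) nodes: 6


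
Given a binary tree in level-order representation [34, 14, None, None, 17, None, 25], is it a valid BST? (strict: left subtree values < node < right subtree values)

Level-order array: [34, 14, None, None, 17, None, 25]
Validate using subtree bounds (lo, hi): at each node, require lo < value < hi,
then recurse left with hi=value and right with lo=value.
Preorder trace (stopping at first violation):
  at node 34 with bounds (-inf, +inf): OK
  at node 14 with bounds (-inf, 34): OK
  at node 17 with bounds (14, 34): OK
  at node 25 with bounds (17, 34): OK
No violation found at any node.
Result: Valid BST


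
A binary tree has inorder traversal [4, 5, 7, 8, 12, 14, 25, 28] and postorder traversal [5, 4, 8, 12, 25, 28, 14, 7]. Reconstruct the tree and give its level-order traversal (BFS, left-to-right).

Inorder:   [4, 5, 7, 8, 12, 14, 25, 28]
Postorder: [5, 4, 8, 12, 25, 28, 14, 7]
Algorithm: postorder visits root last, so walk postorder right-to-left;
each value is the root of the current inorder slice — split it at that
value, recurse on the right subtree first, then the left.
Recursive splits:
  root=7; inorder splits into left=[4, 5], right=[8, 12, 14, 25, 28]
  root=14; inorder splits into left=[8, 12], right=[25, 28]
  root=28; inorder splits into left=[25], right=[]
  root=25; inorder splits into left=[], right=[]
  root=12; inorder splits into left=[8], right=[]
  root=8; inorder splits into left=[], right=[]
  root=4; inorder splits into left=[], right=[5]
  root=5; inorder splits into left=[], right=[]
Reconstructed level-order: [7, 4, 14, 5, 12, 28, 8, 25]


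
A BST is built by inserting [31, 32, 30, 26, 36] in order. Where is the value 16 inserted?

Starting tree (level order): [31, 30, 32, 26, None, None, 36]
Insertion path: 31 -> 30 -> 26
Result: insert 16 as left child of 26
Final tree (level order): [31, 30, 32, 26, None, None, 36, 16]


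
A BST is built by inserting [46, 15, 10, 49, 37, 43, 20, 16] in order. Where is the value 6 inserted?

Starting tree (level order): [46, 15, 49, 10, 37, None, None, None, None, 20, 43, 16]
Insertion path: 46 -> 15 -> 10
Result: insert 6 as left child of 10
Final tree (level order): [46, 15, 49, 10, 37, None, None, 6, None, 20, 43, None, None, 16]


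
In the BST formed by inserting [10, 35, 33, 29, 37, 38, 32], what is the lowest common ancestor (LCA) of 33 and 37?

Tree insertion order: [10, 35, 33, 29, 37, 38, 32]
Tree (level-order array): [10, None, 35, 33, 37, 29, None, None, 38, None, 32]
In a BST, the LCA of p=33, q=37 is the first node v on the
root-to-leaf path with p <= v <= q (go left if both < v, right if both > v).
Walk from root:
  at 10: both 33 and 37 > 10, go right
  at 35: 33 <= 35 <= 37, this is the LCA
LCA = 35


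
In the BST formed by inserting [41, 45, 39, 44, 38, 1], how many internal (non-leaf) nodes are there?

Tree built from: [41, 45, 39, 44, 38, 1]
Tree (level-order array): [41, 39, 45, 38, None, 44, None, 1]
Rule: An internal node has at least one child.
Per-node child counts:
  node 41: 2 child(ren)
  node 39: 1 child(ren)
  node 38: 1 child(ren)
  node 1: 0 child(ren)
  node 45: 1 child(ren)
  node 44: 0 child(ren)
Matching nodes: [41, 39, 38, 45]
Count of internal (non-leaf) nodes: 4


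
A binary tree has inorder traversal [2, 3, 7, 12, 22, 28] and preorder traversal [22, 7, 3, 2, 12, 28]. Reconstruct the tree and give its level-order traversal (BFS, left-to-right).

Inorder:  [2, 3, 7, 12, 22, 28]
Preorder: [22, 7, 3, 2, 12, 28]
Algorithm: preorder visits root first, so consume preorder in order;
for each root, split the current inorder slice at that value into
left-subtree inorder and right-subtree inorder, then recurse.
Recursive splits:
  root=22; inorder splits into left=[2, 3, 7, 12], right=[28]
  root=7; inorder splits into left=[2, 3], right=[12]
  root=3; inorder splits into left=[2], right=[]
  root=2; inorder splits into left=[], right=[]
  root=12; inorder splits into left=[], right=[]
  root=28; inorder splits into left=[], right=[]
Reconstructed level-order: [22, 7, 28, 3, 12, 2]


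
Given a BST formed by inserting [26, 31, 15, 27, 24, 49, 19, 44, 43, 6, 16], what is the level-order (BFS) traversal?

Tree insertion order: [26, 31, 15, 27, 24, 49, 19, 44, 43, 6, 16]
Tree (level-order array): [26, 15, 31, 6, 24, 27, 49, None, None, 19, None, None, None, 44, None, 16, None, 43]
BFS from the root, enqueuing left then right child of each popped node:
  queue [26] -> pop 26, enqueue [15, 31], visited so far: [26]
  queue [15, 31] -> pop 15, enqueue [6, 24], visited so far: [26, 15]
  queue [31, 6, 24] -> pop 31, enqueue [27, 49], visited so far: [26, 15, 31]
  queue [6, 24, 27, 49] -> pop 6, enqueue [none], visited so far: [26, 15, 31, 6]
  queue [24, 27, 49] -> pop 24, enqueue [19], visited so far: [26, 15, 31, 6, 24]
  queue [27, 49, 19] -> pop 27, enqueue [none], visited so far: [26, 15, 31, 6, 24, 27]
  queue [49, 19] -> pop 49, enqueue [44], visited so far: [26, 15, 31, 6, 24, 27, 49]
  queue [19, 44] -> pop 19, enqueue [16], visited so far: [26, 15, 31, 6, 24, 27, 49, 19]
  queue [44, 16] -> pop 44, enqueue [43], visited so far: [26, 15, 31, 6, 24, 27, 49, 19, 44]
  queue [16, 43] -> pop 16, enqueue [none], visited so far: [26, 15, 31, 6, 24, 27, 49, 19, 44, 16]
  queue [43] -> pop 43, enqueue [none], visited so far: [26, 15, 31, 6, 24, 27, 49, 19, 44, 16, 43]
Result: [26, 15, 31, 6, 24, 27, 49, 19, 44, 16, 43]


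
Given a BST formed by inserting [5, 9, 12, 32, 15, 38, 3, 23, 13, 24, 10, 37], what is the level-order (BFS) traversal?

Tree insertion order: [5, 9, 12, 32, 15, 38, 3, 23, 13, 24, 10, 37]
Tree (level-order array): [5, 3, 9, None, None, None, 12, 10, 32, None, None, 15, 38, 13, 23, 37, None, None, None, None, 24]
BFS from the root, enqueuing left then right child of each popped node:
  queue [5] -> pop 5, enqueue [3, 9], visited so far: [5]
  queue [3, 9] -> pop 3, enqueue [none], visited so far: [5, 3]
  queue [9] -> pop 9, enqueue [12], visited so far: [5, 3, 9]
  queue [12] -> pop 12, enqueue [10, 32], visited so far: [5, 3, 9, 12]
  queue [10, 32] -> pop 10, enqueue [none], visited so far: [5, 3, 9, 12, 10]
  queue [32] -> pop 32, enqueue [15, 38], visited so far: [5, 3, 9, 12, 10, 32]
  queue [15, 38] -> pop 15, enqueue [13, 23], visited so far: [5, 3, 9, 12, 10, 32, 15]
  queue [38, 13, 23] -> pop 38, enqueue [37], visited so far: [5, 3, 9, 12, 10, 32, 15, 38]
  queue [13, 23, 37] -> pop 13, enqueue [none], visited so far: [5, 3, 9, 12, 10, 32, 15, 38, 13]
  queue [23, 37] -> pop 23, enqueue [24], visited so far: [5, 3, 9, 12, 10, 32, 15, 38, 13, 23]
  queue [37, 24] -> pop 37, enqueue [none], visited so far: [5, 3, 9, 12, 10, 32, 15, 38, 13, 23, 37]
  queue [24] -> pop 24, enqueue [none], visited so far: [5, 3, 9, 12, 10, 32, 15, 38, 13, 23, 37, 24]
Result: [5, 3, 9, 12, 10, 32, 15, 38, 13, 23, 37, 24]


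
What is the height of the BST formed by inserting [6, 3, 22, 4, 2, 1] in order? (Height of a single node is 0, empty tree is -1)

Insertion order: [6, 3, 22, 4, 2, 1]
Tree (level-order array): [6, 3, 22, 2, 4, None, None, 1]
Compute height bottom-up (empty subtree = -1):
  height(1) = 1 + max(-1, -1) = 0
  height(2) = 1 + max(0, -1) = 1
  height(4) = 1 + max(-1, -1) = 0
  height(3) = 1 + max(1, 0) = 2
  height(22) = 1 + max(-1, -1) = 0
  height(6) = 1 + max(2, 0) = 3
Height = 3


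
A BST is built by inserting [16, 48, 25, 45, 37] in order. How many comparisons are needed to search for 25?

Search path for 25: 16 -> 48 -> 25
Found: True
Comparisons: 3


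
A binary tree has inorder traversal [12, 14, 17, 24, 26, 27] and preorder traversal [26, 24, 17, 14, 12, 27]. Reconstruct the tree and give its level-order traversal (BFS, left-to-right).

Inorder:  [12, 14, 17, 24, 26, 27]
Preorder: [26, 24, 17, 14, 12, 27]
Algorithm: preorder visits root first, so consume preorder in order;
for each root, split the current inorder slice at that value into
left-subtree inorder and right-subtree inorder, then recurse.
Recursive splits:
  root=26; inorder splits into left=[12, 14, 17, 24], right=[27]
  root=24; inorder splits into left=[12, 14, 17], right=[]
  root=17; inorder splits into left=[12, 14], right=[]
  root=14; inorder splits into left=[12], right=[]
  root=12; inorder splits into left=[], right=[]
  root=27; inorder splits into left=[], right=[]
Reconstructed level-order: [26, 24, 27, 17, 14, 12]


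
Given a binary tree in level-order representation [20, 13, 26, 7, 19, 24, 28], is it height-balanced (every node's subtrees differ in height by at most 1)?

Tree (level-order array): [20, 13, 26, 7, 19, 24, 28]
Definition: a tree is height-balanced if, at every node, |h(left) - h(right)| <= 1 (empty subtree has height -1).
Bottom-up per-node check:
  node 7: h_left=-1, h_right=-1, diff=0 [OK], height=0
  node 19: h_left=-1, h_right=-1, diff=0 [OK], height=0
  node 13: h_left=0, h_right=0, diff=0 [OK], height=1
  node 24: h_left=-1, h_right=-1, diff=0 [OK], height=0
  node 28: h_left=-1, h_right=-1, diff=0 [OK], height=0
  node 26: h_left=0, h_right=0, diff=0 [OK], height=1
  node 20: h_left=1, h_right=1, diff=0 [OK], height=2
All nodes satisfy the balance condition.
Result: Balanced


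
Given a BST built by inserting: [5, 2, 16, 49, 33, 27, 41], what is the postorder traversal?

Tree insertion order: [5, 2, 16, 49, 33, 27, 41]
Tree (level-order array): [5, 2, 16, None, None, None, 49, 33, None, 27, 41]
Postorder traversal: [2, 27, 41, 33, 49, 16, 5]


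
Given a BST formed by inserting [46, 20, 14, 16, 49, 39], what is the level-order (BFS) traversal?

Tree insertion order: [46, 20, 14, 16, 49, 39]
Tree (level-order array): [46, 20, 49, 14, 39, None, None, None, 16]
BFS from the root, enqueuing left then right child of each popped node:
  queue [46] -> pop 46, enqueue [20, 49], visited so far: [46]
  queue [20, 49] -> pop 20, enqueue [14, 39], visited so far: [46, 20]
  queue [49, 14, 39] -> pop 49, enqueue [none], visited so far: [46, 20, 49]
  queue [14, 39] -> pop 14, enqueue [16], visited so far: [46, 20, 49, 14]
  queue [39, 16] -> pop 39, enqueue [none], visited so far: [46, 20, 49, 14, 39]
  queue [16] -> pop 16, enqueue [none], visited so far: [46, 20, 49, 14, 39, 16]
Result: [46, 20, 49, 14, 39, 16]


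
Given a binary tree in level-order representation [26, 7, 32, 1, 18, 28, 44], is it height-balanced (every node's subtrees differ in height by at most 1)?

Tree (level-order array): [26, 7, 32, 1, 18, 28, 44]
Definition: a tree is height-balanced if, at every node, |h(left) - h(right)| <= 1 (empty subtree has height -1).
Bottom-up per-node check:
  node 1: h_left=-1, h_right=-1, diff=0 [OK], height=0
  node 18: h_left=-1, h_right=-1, diff=0 [OK], height=0
  node 7: h_left=0, h_right=0, diff=0 [OK], height=1
  node 28: h_left=-1, h_right=-1, diff=0 [OK], height=0
  node 44: h_left=-1, h_right=-1, diff=0 [OK], height=0
  node 32: h_left=0, h_right=0, diff=0 [OK], height=1
  node 26: h_left=1, h_right=1, diff=0 [OK], height=2
All nodes satisfy the balance condition.
Result: Balanced


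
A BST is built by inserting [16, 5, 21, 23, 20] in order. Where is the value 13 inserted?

Starting tree (level order): [16, 5, 21, None, None, 20, 23]
Insertion path: 16 -> 5
Result: insert 13 as right child of 5
Final tree (level order): [16, 5, 21, None, 13, 20, 23]


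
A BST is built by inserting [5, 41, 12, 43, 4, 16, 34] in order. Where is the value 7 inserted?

Starting tree (level order): [5, 4, 41, None, None, 12, 43, None, 16, None, None, None, 34]
Insertion path: 5 -> 41 -> 12
Result: insert 7 as left child of 12
Final tree (level order): [5, 4, 41, None, None, 12, 43, 7, 16, None, None, None, None, None, 34]


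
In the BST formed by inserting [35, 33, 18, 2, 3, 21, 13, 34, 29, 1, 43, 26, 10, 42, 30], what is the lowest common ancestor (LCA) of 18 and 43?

Tree insertion order: [35, 33, 18, 2, 3, 21, 13, 34, 29, 1, 43, 26, 10, 42, 30]
Tree (level-order array): [35, 33, 43, 18, 34, 42, None, 2, 21, None, None, None, None, 1, 3, None, 29, None, None, None, 13, 26, 30, 10]
In a BST, the LCA of p=18, q=43 is the first node v on the
root-to-leaf path with p <= v <= q (go left if both < v, right if both > v).
Walk from root:
  at 35: 18 <= 35 <= 43, this is the LCA
LCA = 35


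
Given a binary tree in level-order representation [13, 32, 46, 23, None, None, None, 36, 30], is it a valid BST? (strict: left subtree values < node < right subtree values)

Level-order array: [13, 32, 46, 23, None, None, None, 36, 30]
Validate using subtree bounds (lo, hi): at each node, require lo < value < hi,
then recurse left with hi=value and right with lo=value.
Preorder trace (stopping at first violation):
  at node 13 with bounds (-inf, +inf): OK
  at node 32 with bounds (-inf, 13): VIOLATION
Node 32 violates its bound: not (-inf < 32 < 13).
Result: Not a valid BST


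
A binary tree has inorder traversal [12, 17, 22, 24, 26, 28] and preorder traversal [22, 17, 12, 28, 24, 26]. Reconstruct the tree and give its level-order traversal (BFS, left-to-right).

Inorder:  [12, 17, 22, 24, 26, 28]
Preorder: [22, 17, 12, 28, 24, 26]
Algorithm: preorder visits root first, so consume preorder in order;
for each root, split the current inorder slice at that value into
left-subtree inorder and right-subtree inorder, then recurse.
Recursive splits:
  root=22; inorder splits into left=[12, 17], right=[24, 26, 28]
  root=17; inorder splits into left=[12], right=[]
  root=12; inorder splits into left=[], right=[]
  root=28; inorder splits into left=[24, 26], right=[]
  root=24; inorder splits into left=[], right=[26]
  root=26; inorder splits into left=[], right=[]
Reconstructed level-order: [22, 17, 28, 12, 24, 26]


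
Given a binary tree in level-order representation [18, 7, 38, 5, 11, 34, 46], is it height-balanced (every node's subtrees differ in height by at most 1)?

Tree (level-order array): [18, 7, 38, 5, 11, 34, 46]
Definition: a tree is height-balanced if, at every node, |h(left) - h(right)| <= 1 (empty subtree has height -1).
Bottom-up per-node check:
  node 5: h_left=-1, h_right=-1, diff=0 [OK], height=0
  node 11: h_left=-1, h_right=-1, diff=0 [OK], height=0
  node 7: h_left=0, h_right=0, diff=0 [OK], height=1
  node 34: h_left=-1, h_right=-1, diff=0 [OK], height=0
  node 46: h_left=-1, h_right=-1, diff=0 [OK], height=0
  node 38: h_left=0, h_right=0, diff=0 [OK], height=1
  node 18: h_left=1, h_right=1, diff=0 [OK], height=2
All nodes satisfy the balance condition.
Result: Balanced


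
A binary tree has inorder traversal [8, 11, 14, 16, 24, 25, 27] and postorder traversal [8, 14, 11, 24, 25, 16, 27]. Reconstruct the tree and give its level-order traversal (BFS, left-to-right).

Inorder:   [8, 11, 14, 16, 24, 25, 27]
Postorder: [8, 14, 11, 24, 25, 16, 27]
Algorithm: postorder visits root last, so walk postorder right-to-left;
each value is the root of the current inorder slice — split it at that
value, recurse on the right subtree first, then the left.
Recursive splits:
  root=27; inorder splits into left=[8, 11, 14, 16, 24, 25], right=[]
  root=16; inorder splits into left=[8, 11, 14], right=[24, 25]
  root=25; inorder splits into left=[24], right=[]
  root=24; inorder splits into left=[], right=[]
  root=11; inorder splits into left=[8], right=[14]
  root=14; inorder splits into left=[], right=[]
  root=8; inorder splits into left=[], right=[]
Reconstructed level-order: [27, 16, 11, 25, 8, 14, 24]


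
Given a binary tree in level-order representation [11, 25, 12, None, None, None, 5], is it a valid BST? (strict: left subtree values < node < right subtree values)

Level-order array: [11, 25, 12, None, None, None, 5]
Validate using subtree bounds (lo, hi): at each node, require lo < value < hi,
then recurse left with hi=value and right with lo=value.
Preorder trace (stopping at first violation):
  at node 11 with bounds (-inf, +inf): OK
  at node 25 with bounds (-inf, 11): VIOLATION
Node 25 violates its bound: not (-inf < 25 < 11).
Result: Not a valid BST


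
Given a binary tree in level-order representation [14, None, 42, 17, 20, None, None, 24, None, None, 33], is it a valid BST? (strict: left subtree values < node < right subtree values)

Level-order array: [14, None, 42, 17, 20, None, None, 24, None, None, 33]
Validate using subtree bounds (lo, hi): at each node, require lo < value < hi,
then recurse left with hi=value and right with lo=value.
Preorder trace (stopping at first violation):
  at node 14 with bounds (-inf, +inf): OK
  at node 42 with bounds (14, +inf): OK
  at node 17 with bounds (14, 42): OK
  at node 20 with bounds (42, +inf): VIOLATION
Node 20 violates its bound: not (42 < 20 < +inf).
Result: Not a valid BST


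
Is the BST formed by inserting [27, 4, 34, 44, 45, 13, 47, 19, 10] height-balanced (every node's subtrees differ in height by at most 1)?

Tree (level-order array): [27, 4, 34, None, 13, None, 44, 10, 19, None, 45, None, None, None, None, None, 47]
Definition: a tree is height-balanced if, at every node, |h(left) - h(right)| <= 1 (empty subtree has height -1).
Bottom-up per-node check:
  node 10: h_left=-1, h_right=-1, diff=0 [OK], height=0
  node 19: h_left=-1, h_right=-1, diff=0 [OK], height=0
  node 13: h_left=0, h_right=0, diff=0 [OK], height=1
  node 4: h_left=-1, h_right=1, diff=2 [FAIL (|-1-1|=2 > 1)], height=2
  node 47: h_left=-1, h_right=-1, diff=0 [OK], height=0
  node 45: h_left=-1, h_right=0, diff=1 [OK], height=1
  node 44: h_left=-1, h_right=1, diff=2 [FAIL (|-1-1|=2 > 1)], height=2
  node 34: h_left=-1, h_right=2, diff=3 [FAIL (|-1-2|=3 > 1)], height=3
  node 27: h_left=2, h_right=3, diff=1 [OK], height=4
Node 4 violates the condition: |-1 - 1| = 2 > 1.
Result: Not balanced


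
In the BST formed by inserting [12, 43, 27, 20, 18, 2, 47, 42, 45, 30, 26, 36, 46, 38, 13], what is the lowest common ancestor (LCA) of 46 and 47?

Tree insertion order: [12, 43, 27, 20, 18, 2, 47, 42, 45, 30, 26, 36, 46, 38, 13]
Tree (level-order array): [12, 2, 43, None, None, 27, 47, 20, 42, 45, None, 18, 26, 30, None, None, 46, 13, None, None, None, None, 36, None, None, None, None, None, 38]
In a BST, the LCA of p=46, q=47 is the first node v on the
root-to-leaf path with p <= v <= q (go left if both < v, right if both > v).
Walk from root:
  at 12: both 46 and 47 > 12, go right
  at 43: both 46 and 47 > 43, go right
  at 47: 46 <= 47 <= 47, this is the LCA
LCA = 47


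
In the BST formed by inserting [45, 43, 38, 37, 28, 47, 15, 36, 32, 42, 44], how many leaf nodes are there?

Tree built from: [45, 43, 38, 37, 28, 47, 15, 36, 32, 42, 44]
Tree (level-order array): [45, 43, 47, 38, 44, None, None, 37, 42, None, None, 28, None, None, None, 15, 36, None, None, 32]
Rule: A leaf has 0 children.
Per-node child counts:
  node 45: 2 child(ren)
  node 43: 2 child(ren)
  node 38: 2 child(ren)
  node 37: 1 child(ren)
  node 28: 2 child(ren)
  node 15: 0 child(ren)
  node 36: 1 child(ren)
  node 32: 0 child(ren)
  node 42: 0 child(ren)
  node 44: 0 child(ren)
  node 47: 0 child(ren)
Matching nodes: [15, 32, 42, 44, 47]
Count of leaf nodes: 5


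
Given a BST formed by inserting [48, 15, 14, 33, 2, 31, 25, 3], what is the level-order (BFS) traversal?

Tree insertion order: [48, 15, 14, 33, 2, 31, 25, 3]
Tree (level-order array): [48, 15, None, 14, 33, 2, None, 31, None, None, 3, 25]
BFS from the root, enqueuing left then right child of each popped node:
  queue [48] -> pop 48, enqueue [15], visited so far: [48]
  queue [15] -> pop 15, enqueue [14, 33], visited so far: [48, 15]
  queue [14, 33] -> pop 14, enqueue [2], visited so far: [48, 15, 14]
  queue [33, 2] -> pop 33, enqueue [31], visited so far: [48, 15, 14, 33]
  queue [2, 31] -> pop 2, enqueue [3], visited so far: [48, 15, 14, 33, 2]
  queue [31, 3] -> pop 31, enqueue [25], visited so far: [48, 15, 14, 33, 2, 31]
  queue [3, 25] -> pop 3, enqueue [none], visited so far: [48, 15, 14, 33, 2, 31, 3]
  queue [25] -> pop 25, enqueue [none], visited so far: [48, 15, 14, 33, 2, 31, 3, 25]
Result: [48, 15, 14, 33, 2, 31, 3, 25]


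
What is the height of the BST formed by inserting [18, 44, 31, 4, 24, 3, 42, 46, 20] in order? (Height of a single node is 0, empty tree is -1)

Insertion order: [18, 44, 31, 4, 24, 3, 42, 46, 20]
Tree (level-order array): [18, 4, 44, 3, None, 31, 46, None, None, 24, 42, None, None, 20]
Compute height bottom-up (empty subtree = -1):
  height(3) = 1 + max(-1, -1) = 0
  height(4) = 1 + max(0, -1) = 1
  height(20) = 1 + max(-1, -1) = 0
  height(24) = 1 + max(0, -1) = 1
  height(42) = 1 + max(-1, -1) = 0
  height(31) = 1 + max(1, 0) = 2
  height(46) = 1 + max(-1, -1) = 0
  height(44) = 1 + max(2, 0) = 3
  height(18) = 1 + max(1, 3) = 4
Height = 4


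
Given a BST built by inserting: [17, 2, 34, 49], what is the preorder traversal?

Tree insertion order: [17, 2, 34, 49]
Tree (level-order array): [17, 2, 34, None, None, None, 49]
Preorder traversal: [17, 2, 34, 49]


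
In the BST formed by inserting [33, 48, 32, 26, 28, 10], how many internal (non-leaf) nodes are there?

Tree built from: [33, 48, 32, 26, 28, 10]
Tree (level-order array): [33, 32, 48, 26, None, None, None, 10, 28]
Rule: An internal node has at least one child.
Per-node child counts:
  node 33: 2 child(ren)
  node 32: 1 child(ren)
  node 26: 2 child(ren)
  node 10: 0 child(ren)
  node 28: 0 child(ren)
  node 48: 0 child(ren)
Matching nodes: [33, 32, 26]
Count of internal (non-leaf) nodes: 3


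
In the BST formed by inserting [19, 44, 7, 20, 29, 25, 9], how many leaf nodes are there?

Tree built from: [19, 44, 7, 20, 29, 25, 9]
Tree (level-order array): [19, 7, 44, None, 9, 20, None, None, None, None, 29, 25]
Rule: A leaf has 0 children.
Per-node child counts:
  node 19: 2 child(ren)
  node 7: 1 child(ren)
  node 9: 0 child(ren)
  node 44: 1 child(ren)
  node 20: 1 child(ren)
  node 29: 1 child(ren)
  node 25: 0 child(ren)
Matching nodes: [9, 25]
Count of leaf nodes: 2


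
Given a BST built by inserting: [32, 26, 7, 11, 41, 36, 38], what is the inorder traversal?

Tree insertion order: [32, 26, 7, 11, 41, 36, 38]
Tree (level-order array): [32, 26, 41, 7, None, 36, None, None, 11, None, 38]
Inorder traversal: [7, 11, 26, 32, 36, 38, 41]


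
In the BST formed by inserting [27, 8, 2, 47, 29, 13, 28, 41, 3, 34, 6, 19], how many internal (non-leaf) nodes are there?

Tree built from: [27, 8, 2, 47, 29, 13, 28, 41, 3, 34, 6, 19]
Tree (level-order array): [27, 8, 47, 2, 13, 29, None, None, 3, None, 19, 28, 41, None, 6, None, None, None, None, 34]
Rule: An internal node has at least one child.
Per-node child counts:
  node 27: 2 child(ren)
  node 8: 2 child(ren)
  node 2: 1 child(ren)
  node 3: 1 child(ren)
  node 6: 0 child(ren)
  node 13: 1 child(ren)
  node 19: 0 child(ren)
  node 47: 1 child(ren)
  node 29: 2 child(ren)
  node 28: 0 child(ren)
  node 41: 1 child(ren)
  node 34: 0 child(ren)
Matching nodes: [27, 8, 2, 3, 13, 47, 29, 41]
Count of internal (non-leaf) nodes: 8


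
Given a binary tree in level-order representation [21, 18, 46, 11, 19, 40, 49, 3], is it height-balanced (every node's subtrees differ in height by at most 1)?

Tree (level-order array): [21, 18, 46, 11, 19, 40, 49, 3]
Definition: a tree is height-balanced if, at every node, |h(left) - h(right)| <= 1 (empty subtree has height -1).
Bottom-up per-node check:
  node 3: h_left=-1, h_right=-1, diff=0 [OK], height=0
  node 11: h_left=0, h_right=-1, diff=1 [OK], height=1
  node 19: h_left=-1, h_right=-1, diff=0 [OK], height=0
  node 18: h_left=1, h_right=0, diff=1 [OK], height=2
  node 40: h_left=-1, h_right=-1, diff=0 [OK], height=0
  node 49: h_left=-1, h_right=-1, diff=0 [OK], height=0
  node 46: h_left=0, h_right=0, diff=0 [OK], height=1
  node 21: h_left=2, h_right=1, diff=1 [OK], height=3
All nodes satisfy the balance condition.
Result: Balanced
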